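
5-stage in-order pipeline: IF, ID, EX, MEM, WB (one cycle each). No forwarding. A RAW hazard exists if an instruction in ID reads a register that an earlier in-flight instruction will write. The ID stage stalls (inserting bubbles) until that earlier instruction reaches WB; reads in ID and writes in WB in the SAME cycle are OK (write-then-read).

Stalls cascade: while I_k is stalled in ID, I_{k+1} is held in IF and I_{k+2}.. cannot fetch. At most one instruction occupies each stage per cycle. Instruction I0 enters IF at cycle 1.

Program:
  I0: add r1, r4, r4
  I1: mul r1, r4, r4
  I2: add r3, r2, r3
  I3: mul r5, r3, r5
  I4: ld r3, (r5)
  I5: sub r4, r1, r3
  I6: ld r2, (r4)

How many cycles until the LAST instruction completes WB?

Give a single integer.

Answer: 19

Derivation:
I0 add r1 <- r4,r4: IF@1 ID@2 stall=0 (-) EX@3 MEM@4 WB@5
I1 mul r1 <- r4,r4: IF@2 ID@3 stall=0 (-) EX@4 MEM@5 WB@6
I2 add r3 <- r2,r3: IF@3 ID@4 stall=0 (-) EX@5 MEM@6 WB@7
I3 mul r5 <- r3,r5: IF@4 ID@5 stall=2 (RAW on I2.r3 (WB@7)) EX@8 MEM@9 WB@10
I4 ld r3 <- r5: IF@5 ID@8 stall=2 (RAW on I3.r5 (WB@10)) EX@11 MEM@12 WB@13
I5 sub r4 <- r1,r3: IF@8 ID@11 stall=2 (RAW on I4.r3 (WB@13)) EX@14 MEM@15 WB@16
I6 ld r2 <- r4: IF@11 ID@14 stall=2 (RAW on I5.r4 (WB@16)) EX@17 MEM@18 WB@19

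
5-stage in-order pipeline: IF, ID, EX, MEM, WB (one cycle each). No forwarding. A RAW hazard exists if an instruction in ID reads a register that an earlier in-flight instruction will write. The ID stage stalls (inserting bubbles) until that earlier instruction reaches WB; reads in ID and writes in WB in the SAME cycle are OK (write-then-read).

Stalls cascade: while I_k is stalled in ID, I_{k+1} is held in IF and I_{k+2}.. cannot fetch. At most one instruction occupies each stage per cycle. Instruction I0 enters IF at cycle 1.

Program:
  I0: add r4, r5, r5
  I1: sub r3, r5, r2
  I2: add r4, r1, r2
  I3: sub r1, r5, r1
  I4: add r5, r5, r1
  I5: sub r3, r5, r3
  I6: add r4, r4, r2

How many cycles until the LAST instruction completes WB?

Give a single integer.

Answer: 15

Derivation:
I0 add r4 <- r5,r5: IF@1 ID@2 stall=0 (-) EX@3 MEM@4 WB@5
I1 sub r3 <- r5,r2: IF@2 ID@3 stall=0 (-) EX@4 MEM@5 WB@6
I2 add r4 <- r1,r2: IF@3 ID@4 stall=0 (-) EX@5 MEM@6 WB@7
I3 sub r1 <- r5,r1: IF@4 ID@5 stall=0 (-) EX@6 MEM@7 WB@8
I4 add r5 <- r5,r1: IF@5 ID@6 stall=2 (RAW on I3.r1 (WB@8)) EX@9 MEM@10 WB@11
I5 sub r3 <- r5,r3: IF@6 ID@9 stall=2 (RAW on I4.r5 (WB@11)) EX@12 MEM@13 WB@14
I6 add r4 <- r4,r2: IF@9 ID@12 stall=0 (-) EX@13 MEM@14 WB@15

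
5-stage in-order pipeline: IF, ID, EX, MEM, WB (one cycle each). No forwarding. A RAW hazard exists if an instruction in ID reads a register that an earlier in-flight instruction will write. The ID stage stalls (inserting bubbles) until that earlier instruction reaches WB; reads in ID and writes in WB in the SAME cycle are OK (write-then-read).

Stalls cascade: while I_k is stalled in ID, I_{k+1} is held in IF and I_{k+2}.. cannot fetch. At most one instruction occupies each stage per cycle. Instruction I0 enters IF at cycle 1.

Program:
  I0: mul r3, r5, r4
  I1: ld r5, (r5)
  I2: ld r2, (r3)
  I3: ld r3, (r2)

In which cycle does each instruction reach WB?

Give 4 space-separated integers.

Answer: 5 6 8 11

Derivation:
I0 mul r3 <- r5,r4: IF@1 ID@2 stall=0 (-) EX@3 MEM@4 WB@5
I1 ld r5 <- r5: IF@2 ID@3 stall=0 (-) EX@4 MEM@5 WB@6
I2 ld r2 <- r3: IF@3 ID@4 stall=1 (RAW on I0.r3 (WB@5)) EX@6 MEM@7 WB@8
I3 ld r3 <- r2: IF@4 ID@6 stall=2 (RAW on I2.r2 (WB@8)) EX@9 MEM@10 WB@11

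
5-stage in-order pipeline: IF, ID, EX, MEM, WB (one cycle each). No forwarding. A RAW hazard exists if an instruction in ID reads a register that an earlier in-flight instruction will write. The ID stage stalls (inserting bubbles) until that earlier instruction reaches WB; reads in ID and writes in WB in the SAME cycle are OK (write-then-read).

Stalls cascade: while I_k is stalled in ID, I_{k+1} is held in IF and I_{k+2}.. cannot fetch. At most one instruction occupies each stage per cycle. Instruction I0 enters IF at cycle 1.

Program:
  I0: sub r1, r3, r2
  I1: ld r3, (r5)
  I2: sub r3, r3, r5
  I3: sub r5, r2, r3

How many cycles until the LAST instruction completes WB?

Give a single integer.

Answer: 12

Derivation:
I0 sub r1 <- r3,r2: IF@1 ID@2 stall=0 (-) EX@3 MEM@4 WB@5
I1 ld r3 <- r5: IF@2 ID@3 stall=0 (-) EX@4 MEM@5 WB@6
I2 sub r3 <- r3,r5: IF@3 ID@4 stall=2 (RAW on I1.r3 (WB@6)) EX@7 MEM@8 WB@9
I3 sub r5 <- r2,r3: IF@4 ID@7 stall=2 (RAW on I2.r3 (WB@9)) EX@10 MEM@11 WB@12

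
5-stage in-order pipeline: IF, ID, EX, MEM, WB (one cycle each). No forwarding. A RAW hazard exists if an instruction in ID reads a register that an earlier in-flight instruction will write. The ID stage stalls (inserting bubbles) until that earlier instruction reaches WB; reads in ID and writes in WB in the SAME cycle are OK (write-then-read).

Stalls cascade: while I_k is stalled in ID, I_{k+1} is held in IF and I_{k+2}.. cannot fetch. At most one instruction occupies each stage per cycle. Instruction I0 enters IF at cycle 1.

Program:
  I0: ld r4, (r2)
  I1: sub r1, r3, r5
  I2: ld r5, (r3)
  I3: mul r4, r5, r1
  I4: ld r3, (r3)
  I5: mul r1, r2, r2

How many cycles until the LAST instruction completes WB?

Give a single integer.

I0 ld r4 <- r2: IF@1 ID@2 stall=0 (-) EX@3 MEM@4 WB@5
I1 sub r1 <- r3,r5: IF@2 ID@3 stall=0 (-) EX@4 MEM@5 WB@6
I2 ld r5 <- r3: IF@3 ID@4 stall=0 (-) EX@5 MEM@6 WB@7
I3 mul r4 <- r5,r1: IF@4 ID@5 stall=2 (RAW on I2.r5 (WB@7)) EX@8 MEM@9 WB@10
I4 ld r3 <- r3: IF@5 ID@8 stall=0 (-) EX@9 MEM@10 WB@11
I5 mul r1 <- r2,r2: IF@8 ID@9 stall=0 (-) EX@10 MEM@11 WB@12

Answer: 12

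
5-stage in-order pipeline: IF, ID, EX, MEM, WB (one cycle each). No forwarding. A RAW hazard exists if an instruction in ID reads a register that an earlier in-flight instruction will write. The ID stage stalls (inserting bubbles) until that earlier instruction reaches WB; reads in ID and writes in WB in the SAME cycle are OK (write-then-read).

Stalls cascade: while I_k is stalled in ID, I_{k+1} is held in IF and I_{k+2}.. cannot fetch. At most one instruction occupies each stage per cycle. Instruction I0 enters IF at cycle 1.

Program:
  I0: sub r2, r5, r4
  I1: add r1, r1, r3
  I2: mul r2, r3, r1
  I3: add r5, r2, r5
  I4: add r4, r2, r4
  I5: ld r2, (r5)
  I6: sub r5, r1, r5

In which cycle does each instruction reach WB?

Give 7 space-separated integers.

Answer: 5 6 9 12 13 15 16

Derivation:
I0 sub r2 <- r5,r4: IF@1 ID@2 stall=0 (-) EX@3 MEM@4 WB@5
I1 add r1 <- r1,r3: IF@2 ID@3 stall=0 (-) EX@4 MEM@5 WB@6
I2 mul r2 <- r3,r1: IF@3 ID@4 stall=2 (RAW on I1.r1 (WB@6)) EX@7 MEM@8 WB@9
I3 add r5 <- r2,r5: IF@4 ID@7 stall=2 (RAW on I2.r2 (WB@9)) EX@10 MEM@11 WB@12
I4 add r4 <- r2,r4: IF@7 ID@10 stall=0 (-) EX@11 MEM@12 WB@13
I5 ld r2 <- r5: IF@10 ID@11 stall=1 (RAW on I3.r5 (WB@12)) EX@13 MEM@14 WB@15
I6 sub r5 <- r1,r5: IF@11 ID@13 stall=0 (-) EX@14 MEM@15 WB@16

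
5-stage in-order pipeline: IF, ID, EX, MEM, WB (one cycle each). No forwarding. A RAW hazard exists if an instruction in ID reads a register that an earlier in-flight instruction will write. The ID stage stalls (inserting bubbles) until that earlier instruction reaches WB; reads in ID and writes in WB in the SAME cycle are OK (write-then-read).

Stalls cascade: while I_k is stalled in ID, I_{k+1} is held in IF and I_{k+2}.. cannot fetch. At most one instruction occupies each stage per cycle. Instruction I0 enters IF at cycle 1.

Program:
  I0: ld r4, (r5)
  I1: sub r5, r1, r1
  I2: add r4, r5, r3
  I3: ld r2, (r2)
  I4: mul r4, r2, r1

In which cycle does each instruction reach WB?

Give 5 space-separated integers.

I0 ld r4 <- r5: IF@1 ID@2 stall=0 (-) EX@3 MEM@4 WB@5
I1 sub r5 <- r1,r1: IF@2 ID@3 stall=0 (-) EX@4 MEM@5 WB@6
I2 add r4 <- r5,r3: IF@3 ID@4 stall=2 (RAW on I1.r5 (WB@6)) EX@7 MEM@8 WB@9
I3 ld r2 <- r2: IF@4 ID@7 stall=0 (-) EX@8 MEM@9 WB@10
I4 mul r4 <- r2,r1: IF@7 ID@8 stall=2 (RAW on I3.r2 (WB@10)) EX@11 MEM@12 WB@13

Answer: 5 6 9 10 13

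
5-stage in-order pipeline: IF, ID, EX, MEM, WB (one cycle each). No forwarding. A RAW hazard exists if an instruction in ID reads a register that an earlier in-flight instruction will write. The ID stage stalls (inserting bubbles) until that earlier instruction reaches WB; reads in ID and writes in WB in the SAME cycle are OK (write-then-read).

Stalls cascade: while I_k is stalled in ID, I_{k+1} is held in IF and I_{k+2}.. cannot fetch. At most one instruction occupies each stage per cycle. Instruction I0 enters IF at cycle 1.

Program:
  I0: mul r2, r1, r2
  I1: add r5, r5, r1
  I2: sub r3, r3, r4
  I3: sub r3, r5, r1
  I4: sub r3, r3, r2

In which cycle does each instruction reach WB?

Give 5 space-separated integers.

Answer: 5 6 7 9 12

Derivation:
I0 mul r2 <- r1,r2: IF@1 ID@2 stall=0 (-) EX@3 MEM@4 WB@5
I1 add r5 <- r5,r1: IF@2 ID@3 stall=0 (-) EX@4 MEM@5 WB@6
I2 sub r3 <- r3,r4: IF@3 ID@4 stall=0 (-) EX@5 MEM@6 WB@7
I3 sub r3 <- r5,r1: IF@4 ID@5 stall=1 (RAW on I1.r5 (WB@6)) EX@7 MEM@8 WB@9
I4 sub r3 <- r3,r2: IF@5 ID@7 stall=2 (RAW on I3.r3 (WB@9)) EX@10 MEM@11 WB@12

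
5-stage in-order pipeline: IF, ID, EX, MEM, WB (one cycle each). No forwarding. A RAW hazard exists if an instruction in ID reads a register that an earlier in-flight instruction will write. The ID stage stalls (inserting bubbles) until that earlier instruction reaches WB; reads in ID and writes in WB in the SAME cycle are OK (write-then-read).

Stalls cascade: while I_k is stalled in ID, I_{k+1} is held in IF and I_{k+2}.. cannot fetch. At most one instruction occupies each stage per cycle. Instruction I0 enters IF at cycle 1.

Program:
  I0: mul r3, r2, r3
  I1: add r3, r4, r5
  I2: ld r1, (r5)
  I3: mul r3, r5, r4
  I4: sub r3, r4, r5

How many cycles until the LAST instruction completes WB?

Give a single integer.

I0 mul r3 <- r2,r3: IF@1 ID@2 stall=0 (-) EX@3 MEM@4 WB@5
I1 add r3 <- r4,r5: IF@2 ID@3 stall=0 (-) EX@4 MEM@5 WB@6
I2 ld r1 <- r5: IF@3 ID@4 stall=0 (-) EX@5 MEM@6 WB@7
I3 mul r3 <- r5,r4: IF@4 ID@5 stall=0 (-) EX@6 MEM@7 WB@8
I4 sub r3 <- r4,r5: IF@5 ID@6 stall=0 (-) EX@7 MEM@8 WB@9

Answer: 9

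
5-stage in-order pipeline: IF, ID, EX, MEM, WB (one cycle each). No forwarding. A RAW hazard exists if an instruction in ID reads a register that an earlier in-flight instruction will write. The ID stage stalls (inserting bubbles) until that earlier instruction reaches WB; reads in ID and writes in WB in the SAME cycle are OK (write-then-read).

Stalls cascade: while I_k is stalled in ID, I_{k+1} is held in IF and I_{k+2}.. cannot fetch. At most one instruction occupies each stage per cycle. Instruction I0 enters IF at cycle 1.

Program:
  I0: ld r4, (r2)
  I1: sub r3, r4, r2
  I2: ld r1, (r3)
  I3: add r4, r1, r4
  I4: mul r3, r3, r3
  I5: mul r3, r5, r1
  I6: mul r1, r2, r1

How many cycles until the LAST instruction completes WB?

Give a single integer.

Answer: 17

Derivation:
I0 ld r4 <- r2: IF@1 ID@2 stall=0 (-) EX@3 MEM@4 WB@5
I1 sub r3 <- r4,r2: IF@2 ID@3 stall=2 (RAW on I0.r4 (WB@5)) EX@6 MEM@7 WB@8
I2 ld r1 <- r3: IF@3 ID@6 stall=2 (RAW on I1.r3 (WB@8)) EX@9 MEM@10 WB@11
I3 add r4 <- r1,r4: IF@6 ID@9 stall=2 (RAW on I2.r1 (WB@11)) EX@12 MEM@13 WB@14
I4 mul r3 <- r3,r3: IF@9 ID@12 stall=0 (-) EX@13 MEM@14 WB@15
I5 mul r3 <- r5,r1: IF@12 ID@13 stall=0 (-) EX@14 MEM@15 WB@16
I6 mul r1 <- r2,r1: IF@13 ID@14 stall=0 (-) EX@15 MEM@16 WB@17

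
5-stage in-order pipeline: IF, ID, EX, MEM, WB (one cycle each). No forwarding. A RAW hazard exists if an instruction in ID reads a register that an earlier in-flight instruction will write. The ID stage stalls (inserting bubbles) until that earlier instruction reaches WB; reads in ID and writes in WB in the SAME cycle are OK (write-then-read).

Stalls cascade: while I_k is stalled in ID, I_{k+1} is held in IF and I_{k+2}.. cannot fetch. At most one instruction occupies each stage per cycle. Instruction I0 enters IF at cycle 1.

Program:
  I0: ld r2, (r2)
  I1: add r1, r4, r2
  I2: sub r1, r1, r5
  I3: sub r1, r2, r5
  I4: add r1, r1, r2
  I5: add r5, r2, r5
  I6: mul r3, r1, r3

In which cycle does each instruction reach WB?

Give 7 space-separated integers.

I0 ld r2 <- r2: IF@1 ID@2 stall=0 (-) EX@3 MEM@4 WB@5
I1 add r1 <- r4,r2: IF@2 ID@3 stall=2 (RAW on I0.r2 (WB@5)) EX@6 MEM@7 WB@8
I2 sub r1 <- r1,r5: IF@3 ID@6 stall=2 (RAW on I1.r1 (WB@8)) EX@9 MEM@10 WB@11
I3 sub r1 <- r2,r5: IF@6 ID@9 stall=0 (-) EX@10 MEM@11 WB@12
I4 add r1 <- r1,r2: IF@9 ID@10 stall=2 (RAW on I3.r1 (WB@12)) EX@13 MEM@14 WB@15
I5 add r5 <- r2,r5: IF@10 ID@13 stall=0 (-) EX@14 MEM@15 WB@16
I6 mul r3 <- r1,r3: IF@13 ID@14 stall=1 (RAW on I4.r1 (WB@15)) EX@16 MEM@17 WB@18

Answer: 5 8 11 12 15 16 18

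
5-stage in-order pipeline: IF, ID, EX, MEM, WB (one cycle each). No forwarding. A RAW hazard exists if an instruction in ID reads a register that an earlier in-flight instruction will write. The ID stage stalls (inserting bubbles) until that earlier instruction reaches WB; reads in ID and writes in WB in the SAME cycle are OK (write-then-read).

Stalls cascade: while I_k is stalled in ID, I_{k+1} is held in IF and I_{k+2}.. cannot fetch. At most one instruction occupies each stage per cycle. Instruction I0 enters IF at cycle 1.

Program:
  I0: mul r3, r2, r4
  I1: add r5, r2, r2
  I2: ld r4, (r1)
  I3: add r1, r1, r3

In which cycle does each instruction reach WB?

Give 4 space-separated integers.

Answer: 5 6 7 8

Derivation:
I0 mul r3 <- r2,r4: IF@1 ID@2 stall=0 (-) EX@3 MEM@4 WB@5
I1 add r5 <- r2,r2: IF@2 ID@3 stall=0 (-) EX@4 MEM@5 WB@6
I2 ld r4 <- r1: IF@3 ID@4 stall=0 (-) EX@5 MEM@6 WB@7
I3 add r1 <- r1,r3: IF@4 ID@5 stall=0 (-) EX@6 MEM@7 WB@8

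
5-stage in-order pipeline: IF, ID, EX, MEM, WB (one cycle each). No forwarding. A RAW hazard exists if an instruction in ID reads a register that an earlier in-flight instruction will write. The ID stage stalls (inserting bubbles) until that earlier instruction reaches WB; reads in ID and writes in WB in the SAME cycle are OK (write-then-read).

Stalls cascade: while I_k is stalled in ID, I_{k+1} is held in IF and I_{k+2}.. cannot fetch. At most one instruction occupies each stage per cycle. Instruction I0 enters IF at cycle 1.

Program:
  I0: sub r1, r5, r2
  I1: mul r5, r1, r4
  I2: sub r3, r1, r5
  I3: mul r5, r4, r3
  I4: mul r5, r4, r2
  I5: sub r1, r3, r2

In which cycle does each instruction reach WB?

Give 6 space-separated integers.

I0 sub r1 <- r5,r2: IF@1 ID@2 stall=0 (-) EX@3 MEM@4 WB@5
I1 mul r5 <- r1,r4: IF@2 ID@3 stall=2 (RAW on I0.r1 (WB@5)) EX@6 MEM@7 WB@8
I2 sub r3 <- r1,r5: IF@3 ID@6 stall=2 (RAW on I1.r5 (WB@8)) EX@9 MEM@10 WB@11
I3 mul r5 <- r4,r3: IF@6 ID@9 stall=2 (RAW on I2.r3 (WB@11)) EX@12 MEM@13 WB@14
I4 mul r5 <- r4,r2: IF@9 ID@12 stall=0 (-) EX@13 MEM@14 WB@15
I5 sub r1 <- r3,r2: IF@12 ID@13 stall=0 (-) EX@14 MEM@15 WB@16

Answer: 5 8 11 14 15 16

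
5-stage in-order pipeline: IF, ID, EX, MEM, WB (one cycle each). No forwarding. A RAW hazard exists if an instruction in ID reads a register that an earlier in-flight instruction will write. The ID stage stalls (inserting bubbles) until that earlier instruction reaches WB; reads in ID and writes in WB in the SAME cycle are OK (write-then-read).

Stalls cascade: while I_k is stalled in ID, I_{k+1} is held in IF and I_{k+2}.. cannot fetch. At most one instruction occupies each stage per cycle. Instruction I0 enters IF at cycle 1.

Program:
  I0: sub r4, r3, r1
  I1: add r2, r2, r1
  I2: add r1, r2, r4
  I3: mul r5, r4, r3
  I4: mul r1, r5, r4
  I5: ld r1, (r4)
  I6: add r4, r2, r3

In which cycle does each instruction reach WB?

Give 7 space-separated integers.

Answer: 5 6 9 10 13 14 15

Derivation:
I0 sub r4 <- r3,r1: IF@1 ID@2 stall=0 (-) EX@3 MEM@4 WB@5
I1 add r2 <- r2,r1: IF@2 ID@3 stall=0 (-) EX@4 MEM@5 WB@6
I2 add r1 <- r2,r4: IF@3 ID@4 stall=2 (RAW on I1.r2 (WB@6)) EX@7 MEM@8 WB@9
I3 mul r5 <- r4,r3: IF@4 ID@7 stall=0 (-) EX@8 MEM@9 WB@10
I4 mul r1 <- r5,r4: IF@7 ID@8 stall=2 (RAW on I3.r5 (WB@10)) EX@11 MEM@12 WB@13
I5 ld r1 <- r4: IF@8 ID@11 stall=0 (-) EX@12 MEM@13 WB@14
I6 add r4 <- r2,r3: IF@11 ID@12 stall=0 (-) EX@13 MEM@14 WB@15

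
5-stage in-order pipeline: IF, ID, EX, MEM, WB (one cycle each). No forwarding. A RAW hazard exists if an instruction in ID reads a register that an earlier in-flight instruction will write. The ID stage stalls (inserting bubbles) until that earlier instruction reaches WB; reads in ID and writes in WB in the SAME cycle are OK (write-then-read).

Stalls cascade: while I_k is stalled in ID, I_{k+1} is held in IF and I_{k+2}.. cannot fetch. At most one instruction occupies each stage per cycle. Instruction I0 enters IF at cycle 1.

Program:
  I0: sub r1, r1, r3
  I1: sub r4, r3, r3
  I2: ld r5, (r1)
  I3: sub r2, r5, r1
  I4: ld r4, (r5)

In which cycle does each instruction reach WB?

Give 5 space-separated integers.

Answer: 5 6 8 11 12

Derivation:
I0 sub r1 <- r1,r3: IF@1 ID@2 stall=0 (-) EX@3 MEM@4 WB@5
I1 sub r4 <- r3,r3: IF@2 ID@3 stall=0 (-) EX@4 MEM@5 WB@6
I2 ld r5 <- r1: IF@3 ID@4 stall=1 (RAW on I0.r1 (WB@5)) EX@6 MEM@7 WB@8
I3 sub r2 <- r5,r1: IF@4 ID@6 stall=2 (RAW on I2.r5 (WB@8)) EX@9 MEM@10 WB@11
I4 ld r4 <- r5: IF@6 ID@9 stall=0 (-) EX@10 MEM@11 WB@12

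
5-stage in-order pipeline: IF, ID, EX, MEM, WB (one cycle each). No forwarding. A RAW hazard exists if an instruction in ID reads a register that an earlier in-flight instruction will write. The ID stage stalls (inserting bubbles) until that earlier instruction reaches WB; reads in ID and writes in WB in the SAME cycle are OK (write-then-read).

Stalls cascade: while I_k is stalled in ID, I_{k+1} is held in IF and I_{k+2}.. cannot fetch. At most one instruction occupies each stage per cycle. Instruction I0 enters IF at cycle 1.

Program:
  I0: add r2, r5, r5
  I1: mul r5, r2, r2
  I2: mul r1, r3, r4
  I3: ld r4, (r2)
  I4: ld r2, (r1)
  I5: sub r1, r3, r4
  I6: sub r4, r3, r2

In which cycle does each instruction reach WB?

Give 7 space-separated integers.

Answer: 5 8 9 10 12 13 15

Derivation:
I0 add r2 <- r5,r5: IF@1 ID@2 stall=0 (-) EX@3 MEM@4 WB@5
I1 mul r5 <- r2,r2: IF@2 ID@3 stall=2 (RAW on I0.r2 (WB@5)) EX@6 MEM@7 WB@8
I2 mul r1 <- r3,r4: IF@3 ID@6 stall=0 (-) EX@7 MEM@8 WB@9
I3 ld r4 <- r2: IF@6 ID@7 stall=0 (-) EX@8 MEM@9 WB@10
I4 ld r2 <- r1: IF@7 ID@8 stall=1 (RAW on I2.r1 (WB@9)) EX@10 MEM@11 WB@12
I5 sub r1 <- r3,r4: IF@8 ID@10 stall=0 (-) EX@11 MEM@12 WB@13
I6 sub r4 <- r3,r2: IF@10 ID@11 stall=1 (RAW on I4.r2 (WB@12)) EX@13 MEM@14 WB@15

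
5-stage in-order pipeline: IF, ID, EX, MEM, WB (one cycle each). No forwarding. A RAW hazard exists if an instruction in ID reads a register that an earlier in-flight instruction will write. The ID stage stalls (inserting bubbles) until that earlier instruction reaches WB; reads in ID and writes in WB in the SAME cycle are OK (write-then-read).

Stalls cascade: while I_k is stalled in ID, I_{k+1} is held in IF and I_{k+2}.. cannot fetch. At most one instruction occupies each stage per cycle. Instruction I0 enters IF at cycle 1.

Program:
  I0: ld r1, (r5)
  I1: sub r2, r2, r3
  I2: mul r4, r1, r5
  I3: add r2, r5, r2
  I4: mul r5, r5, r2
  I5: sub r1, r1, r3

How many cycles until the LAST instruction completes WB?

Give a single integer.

I0 ld r1 <- r5: IF@1 ID@2 stall=0 (-) EX@3 MEM@4 WB@5
I1 sub r2 <- r2,r3: IF@2 ID@3 stall=0 (-) EX@4 MEM@5 WB@6
I2 mul r4 <- r1,r5: IF@3 ID@4 stall=1 (RAW on I0.r1 (WB@5)) EX@6 MEM@7 WB@8
I3 add r2 <- r5,r2: IF@4 ID@6 stall=0 (-) EX@7 MEM@8 WB@9
I4 mul r5 <- r5,r2: IF@6 ID@7 stall=2 (RAW on I3.r2 (WB@9)) EX@10 MEM@11 WB@12
I5 sub r1 <- r1,r3: IF@7 ID@10 stall=0 (-) EX@11 MEM@12 WB@13

Answer: 13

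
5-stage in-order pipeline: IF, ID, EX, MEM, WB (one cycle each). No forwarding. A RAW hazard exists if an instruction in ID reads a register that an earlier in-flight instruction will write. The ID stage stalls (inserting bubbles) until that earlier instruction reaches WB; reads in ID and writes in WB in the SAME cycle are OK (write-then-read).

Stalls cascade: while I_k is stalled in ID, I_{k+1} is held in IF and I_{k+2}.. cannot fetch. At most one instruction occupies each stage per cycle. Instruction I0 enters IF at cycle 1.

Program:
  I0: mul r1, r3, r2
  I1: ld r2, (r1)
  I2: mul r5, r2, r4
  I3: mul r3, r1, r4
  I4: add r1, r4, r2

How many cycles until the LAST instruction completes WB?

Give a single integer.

Answer: 13

Derivation:
I0 mul r1 <- r3,r2: IF@1 ID@2 stall=0 (-) EX@3 MEM@4 WB@5
I1 ld r2 <- r1: IF@2 ID@3 stall=2 (RAW on I0.r1 (WB@5)) EX@6 MEM@7 WB@8
I2 mul r5 <- r2,r4: IF@3 ID@6 stall=2 (RAW on I1.r2 (WB@8)) EX@9 MEM@10 WB@11
I3 mul r3 <- r1,r4: IF@6 ID@9 stall=0 (-) EX@10 MEM@11 WB@12
I4 add r1 <- r4,r2: IF@9 ID@10 stall=0 (-) EX@11 MEM@12 WB@13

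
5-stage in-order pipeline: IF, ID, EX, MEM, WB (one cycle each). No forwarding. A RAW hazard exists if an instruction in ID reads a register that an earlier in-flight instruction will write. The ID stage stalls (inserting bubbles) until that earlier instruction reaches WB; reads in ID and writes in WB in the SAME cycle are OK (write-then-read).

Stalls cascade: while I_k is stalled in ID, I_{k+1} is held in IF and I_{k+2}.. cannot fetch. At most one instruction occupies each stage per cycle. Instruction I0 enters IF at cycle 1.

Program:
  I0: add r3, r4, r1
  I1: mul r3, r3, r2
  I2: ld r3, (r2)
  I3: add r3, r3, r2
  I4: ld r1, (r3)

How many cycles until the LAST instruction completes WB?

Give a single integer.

I0 add r3 <- r4,r1: IF@1 ID@2 stall=0 (-) EX@3 MEM@4 WB@5
I1 mul r3 <- r3,r2: IF@2 ID@3 stall=2 (RAW on I0.r3 (WB@5)) EX@6 MEM@7 WB@8
I2 ld r3 <- r2: IF@3 ID@6 stall=0 (-) EX@7 MEM@8 WB@9
I3 add r3 <- r3,r2: IF@6 ID@7 stall=2 (RAW on I2.r3 (WB@9)) EX@10 MEM@11 WB@12
I4 ld r1 <- r3: IF@7 ID@10 stall=2 (RAW on I3.r3 (WB@12)) EX@13 MEM@14 WB@15

Answer: 15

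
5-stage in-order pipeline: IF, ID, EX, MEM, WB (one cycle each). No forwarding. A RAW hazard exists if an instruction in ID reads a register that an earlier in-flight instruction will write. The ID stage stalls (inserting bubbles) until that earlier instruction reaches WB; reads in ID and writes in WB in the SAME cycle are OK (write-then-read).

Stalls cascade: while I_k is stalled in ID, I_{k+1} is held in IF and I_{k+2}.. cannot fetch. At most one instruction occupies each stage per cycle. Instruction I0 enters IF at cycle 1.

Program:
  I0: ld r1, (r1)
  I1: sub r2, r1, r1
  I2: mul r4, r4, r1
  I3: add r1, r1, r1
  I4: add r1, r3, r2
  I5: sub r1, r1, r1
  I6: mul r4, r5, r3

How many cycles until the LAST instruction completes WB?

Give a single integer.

I0 ld r1 <- r1: IF@1 ID@2 stall=0 (-) EX@3 MEM@4 WB@5
I1 sub r2 <- r1,r1: IF@2 ID@3 stall=2 (RAW on I0.r1 (WB@5)) EX@6 MEM@7 WB@8
I2 mul r4 <- r4,r1: IF@3 ID@6 stall=0 (-) EX@7 MEM@8 WB@9
I3 add r1 <- r1,r1: IF@6 ID@7 stall=0 (-) EX@8 MEM@9 WB@10
I4 add r1 <- r3,r2: IF@7 ID@8 stall=0 (-) EX@9 MEM@10 WB@11
I5 sub r1 <- r1,r1: IF@8 ID@9 stall=2 (RAW on I4.r1 (WB@11)) EX@12 MEM@13 WB@14
I6 mul r4 <- r5,r3: IF@9 ID@12 stall=0 (-) EX@13 MEM@14 WB@15

Answer: 15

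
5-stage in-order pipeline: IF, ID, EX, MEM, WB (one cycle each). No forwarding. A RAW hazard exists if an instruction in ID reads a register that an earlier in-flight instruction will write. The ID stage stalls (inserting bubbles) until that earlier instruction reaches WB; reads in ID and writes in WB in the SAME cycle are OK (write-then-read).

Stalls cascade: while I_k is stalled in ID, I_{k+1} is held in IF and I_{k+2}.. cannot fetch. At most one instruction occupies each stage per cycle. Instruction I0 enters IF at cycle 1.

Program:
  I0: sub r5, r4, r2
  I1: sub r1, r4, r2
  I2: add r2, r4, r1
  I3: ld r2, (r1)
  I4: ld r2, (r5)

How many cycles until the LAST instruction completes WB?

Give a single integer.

I0 sub r5 <- r4,r2: IF@1 ID@2 stall=0 (-) EX@3 MEM@4 WB@5
I1 sub r1 <- r4,r2: IF@2 ID@3 stall=0 (-) EX@4 MEM@5 WB@6
I2 add r2 <- r4,r1: IF@3 ID@4 stall=2 (RAW on I1.r1 (WB@6)) EX@7 MEM@8 WB@9
I3 ld r2 <- r1: IF@4 ID@7 stall=0 (-) EX@8 MEM@9 WB@10
I4 ld r2 <- r5: IF@7 ID@8 stall=0 (-) EX@9 MEM@10 WB@11

Answer: 11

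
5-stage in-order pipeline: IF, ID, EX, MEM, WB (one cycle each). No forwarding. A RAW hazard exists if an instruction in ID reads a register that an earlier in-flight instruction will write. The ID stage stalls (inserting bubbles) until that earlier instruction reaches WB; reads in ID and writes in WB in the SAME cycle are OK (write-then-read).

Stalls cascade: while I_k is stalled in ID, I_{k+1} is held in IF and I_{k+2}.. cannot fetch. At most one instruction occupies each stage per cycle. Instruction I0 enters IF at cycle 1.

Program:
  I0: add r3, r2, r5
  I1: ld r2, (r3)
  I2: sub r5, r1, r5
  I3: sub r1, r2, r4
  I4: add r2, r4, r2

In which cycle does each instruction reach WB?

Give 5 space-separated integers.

Answer: 5 8 9 11 12

Derivation:
I0 add r3 <- r2,r5: IF@1 ID@2 stall=0 (-) EX@3 MEM@4 WB@5
I1 ld r2 <- r3: IF@2 ID@3 stall=2 (RAW on I0.r3 (WB@5)) EX@6 MEM@7 WB@8
I2 sub r5 <- r1,r5: IF@3 ID@6 stall=0 (-) EX@7 MEM@8 WB@9
I3 sub r1 <- r2,r4: IF@6 ID@7 stall=1 (RAW on I1.r2 (WB@8)) EX@9 MEM@10 WB@11
I4 add r2 <- r4,r2: IF@7 ID@9 stall=0 (-) EX@10 MEM@11 WB@12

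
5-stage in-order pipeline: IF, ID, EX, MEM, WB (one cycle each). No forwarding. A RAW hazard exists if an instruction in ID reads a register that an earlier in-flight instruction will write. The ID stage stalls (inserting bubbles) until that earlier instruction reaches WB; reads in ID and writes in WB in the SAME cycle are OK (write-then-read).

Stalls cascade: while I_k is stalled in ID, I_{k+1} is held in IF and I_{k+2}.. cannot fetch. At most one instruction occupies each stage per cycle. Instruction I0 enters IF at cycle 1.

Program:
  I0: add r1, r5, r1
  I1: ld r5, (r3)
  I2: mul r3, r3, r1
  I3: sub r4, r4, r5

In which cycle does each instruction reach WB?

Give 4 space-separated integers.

I0 add r1 <- r5,r1: IF@1 ID@2 stall=0 (-) EX@3 MEM@4 WB@5
I1 ld r5 <- r3: IF@2 ID@3 stall=0 (-) EX@4 MEM@5 WB@6
I2 mul r3 <- r3,r1: IF@3 ID@4 stall=1 (RAW on I0.r1 (WB@5)) EX@6 MEM@7 WB@8
I3 sub r4 <- r4,r5: IF@4 ID@6 stall=0 (-) EX@7 MEM@8 WB@9

Answer: 5 6 8 9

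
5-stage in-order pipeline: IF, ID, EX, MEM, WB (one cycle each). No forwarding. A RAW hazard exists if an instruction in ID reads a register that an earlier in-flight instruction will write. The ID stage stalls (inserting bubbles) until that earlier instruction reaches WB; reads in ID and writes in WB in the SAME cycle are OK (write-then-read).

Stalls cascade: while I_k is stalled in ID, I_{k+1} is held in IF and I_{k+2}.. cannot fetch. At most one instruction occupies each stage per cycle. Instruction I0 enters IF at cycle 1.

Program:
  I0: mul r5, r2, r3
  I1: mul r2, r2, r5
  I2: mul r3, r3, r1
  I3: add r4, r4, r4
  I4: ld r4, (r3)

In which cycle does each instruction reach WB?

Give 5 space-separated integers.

Answer: 5 8 9 10 12

Derivation:
I0 mul r5 <- r2,r3: IF@1 ID@2 stall=0 (-) EX@3 MEM@4 WB@5
I1 mul r2 <- r2,r5: IF@2 ID@3 stall=2 (RAW on I0.r5 (WB@5)) EX@6 MEM@7 WB@8
I2 mul r3 <- r3,r1: IF@3 ID@6 stall=0 (-) EX@7 MEM@8 WB@9
I3 add r4 <- r4,r4: IF@6 ID@7 stall=0 (-) EX@8 MEM@9 WB@10
I4 ld r4 <- r3: IF@7 ID@8 stall=1 (RAW on I2.r3 (WB@9)) EX@10 MEM@11 WB@12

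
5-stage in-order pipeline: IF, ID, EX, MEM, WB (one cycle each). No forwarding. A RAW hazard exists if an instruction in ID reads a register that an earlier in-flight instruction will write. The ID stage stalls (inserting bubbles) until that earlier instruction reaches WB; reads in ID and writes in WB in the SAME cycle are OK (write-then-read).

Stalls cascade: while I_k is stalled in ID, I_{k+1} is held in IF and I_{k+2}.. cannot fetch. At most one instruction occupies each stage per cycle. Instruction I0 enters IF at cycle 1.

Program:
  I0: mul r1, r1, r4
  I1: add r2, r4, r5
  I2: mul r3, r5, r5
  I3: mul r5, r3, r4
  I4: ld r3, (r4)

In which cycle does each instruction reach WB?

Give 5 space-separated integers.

Answer: 5 6 7 10 11

Derivation:
I0 mul r1 <- r1,r4: IF@1 ID@2 stall=0 (-) EX@3 MEM@4 WB@5
I1 add r2 <- r4,r5: IF@2 ID@3 stall=0 (-) EX@4 MEM@5 WB@6
I2 mul r3 <- r5,r5: IF@3 ID@4 stall=0 (-) EX@5 MEM@6 WB@7
I3 mul r5 <- r3,r4: IF@4 ID@5 stall=2 (RAW on I2.r3 (WB@7)) EX@8 MEM@9 WB@10
I4 ld r3 <- r4: IF@5 ID@8 stall=0 (-) EX@9 MEM@10 WB@11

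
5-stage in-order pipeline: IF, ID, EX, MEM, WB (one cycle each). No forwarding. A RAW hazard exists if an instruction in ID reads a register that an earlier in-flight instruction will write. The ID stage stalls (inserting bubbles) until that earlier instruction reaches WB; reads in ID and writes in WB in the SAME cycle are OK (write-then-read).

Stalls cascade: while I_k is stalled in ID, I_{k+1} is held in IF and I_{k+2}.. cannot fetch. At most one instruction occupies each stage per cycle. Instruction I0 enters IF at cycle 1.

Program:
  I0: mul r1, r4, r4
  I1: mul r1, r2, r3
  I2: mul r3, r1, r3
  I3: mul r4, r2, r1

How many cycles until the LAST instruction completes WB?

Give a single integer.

Answer: 10

Derivation:
I0 mul r1 <- r4,r4: IF@1 ID@2 stall=0 (-) EX@3 MEM@4 WB@5
I1 mul r1 <- r2,r3: IF@2 ID@3 stall=0 (-) EX@4 MEM@5 WB@6
I2 mul r3 <- r1,r3: IF@3 ID@4 stall=2 (RAW on I1.r1 (WB@6)) EX@7 MEM@8 WB@9
I3 mul r4 <- r2,r1: IF@4 ID@7 stall=0 (-) EX@8 MEM@9 WB@10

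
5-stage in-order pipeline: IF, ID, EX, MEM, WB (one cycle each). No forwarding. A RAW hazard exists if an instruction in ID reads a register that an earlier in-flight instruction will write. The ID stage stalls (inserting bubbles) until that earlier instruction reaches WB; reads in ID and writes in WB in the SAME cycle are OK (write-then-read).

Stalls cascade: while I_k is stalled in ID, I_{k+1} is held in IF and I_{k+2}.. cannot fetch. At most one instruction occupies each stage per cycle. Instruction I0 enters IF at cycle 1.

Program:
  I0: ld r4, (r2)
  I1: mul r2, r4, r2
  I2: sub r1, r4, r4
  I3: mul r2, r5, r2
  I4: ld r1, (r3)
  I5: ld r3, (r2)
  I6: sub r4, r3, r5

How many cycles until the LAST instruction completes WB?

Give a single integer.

I0 ld r4 <- r2: IF@1 ID@2 stall=0 (-) EX@3 MEM@4 WB@5
I1 mul r2 <- r4,r2: IF@2 ID@3 stall=2 (RAW on I0.r4 (WB@5)) EX@6 MEM@7 WB@8
I2 sub r1 <- r4,r4: IF@3 ID@6 stall=0 (-) EX@7 MEM@8 WB@9
I3 mul r2 <- r5,r2: IF@6 ID@7 stall=1 (RAW on I1.r2 (WB@8)) EX@9 MEM@10 WB@11
I4 ld r1 <- r3: IF@7 ID@9 stall=0 (-) EX@10 MEM@11 WB@12
I5 ld r3 <- r2: IF@9 ID@10 stall=1 (RAW on I3.r2 (WB@11)) EX@12 MEM@13 WB@14
I6 sub r4 <- r3,r5: IF@10 ID@12 stall=2 (RAW on I5.r3 (WB@14)) EX@15 MEM@16 WB@17

Answer: 17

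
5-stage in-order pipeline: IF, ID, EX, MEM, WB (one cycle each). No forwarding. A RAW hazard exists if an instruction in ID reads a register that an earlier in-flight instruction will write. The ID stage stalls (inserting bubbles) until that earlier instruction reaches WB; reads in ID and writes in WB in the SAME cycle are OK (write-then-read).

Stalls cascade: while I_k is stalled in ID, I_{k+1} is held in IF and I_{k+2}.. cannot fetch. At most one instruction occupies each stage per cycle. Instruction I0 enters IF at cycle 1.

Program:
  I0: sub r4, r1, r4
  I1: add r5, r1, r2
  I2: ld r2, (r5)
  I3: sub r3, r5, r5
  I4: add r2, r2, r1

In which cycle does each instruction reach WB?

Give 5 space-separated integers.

Answer: 5 6 9 10 12

Derivation:
I0 sub r4 <- r1,r4: IF@1 ID@2 stall=0 (-) EX@3 MEM@4 WB@5
I1 add r5 <- r1,r2: IF@2 ID@3 stall=0 (-) EX@4 MEM@5 WB@6
I2 ld r2 <- r5: IF@3 ID@4 stall=2 (RAW on I1.r5 (WB@6)) EX@7 MEM@8 WB@9
I3 sub r3 <- r5,r5: IF@4 ID@7 stall=0 (-) EX@8 MEM@9 WB@10
I4 add r2 <- r2,r1: IF@7 ID@8 stall=1 (RAW on I2.r2 (WB@9)) EX@10 MEM@11 WB@12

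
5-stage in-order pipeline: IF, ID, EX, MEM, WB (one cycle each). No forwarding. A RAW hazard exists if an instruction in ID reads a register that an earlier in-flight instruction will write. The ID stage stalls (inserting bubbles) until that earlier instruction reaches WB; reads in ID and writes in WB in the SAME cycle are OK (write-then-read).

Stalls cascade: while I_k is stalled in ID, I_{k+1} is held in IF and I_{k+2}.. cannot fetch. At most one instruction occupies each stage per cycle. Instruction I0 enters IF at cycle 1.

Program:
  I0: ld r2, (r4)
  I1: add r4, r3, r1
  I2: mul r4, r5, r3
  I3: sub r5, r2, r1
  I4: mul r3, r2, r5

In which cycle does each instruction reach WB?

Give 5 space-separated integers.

I0 ld r2 <- r4: IF@1 ID@2 stall=0 (-) EX@3 MEM@4 WB@5
I1 add r4 <- r3,r1: IF@2 ID@3 stall=0 (-) EX@4 MEM@5 WB@6
I2 mul r4 <- r5,r3: IF@3 ID@4 stall=0 (-) EX@5 MEM@6 WB@7
I3 sub r5 <- r2,r1: IF@4 ID@5 stall=0 (-) EX@6 MEM@7 WB@8
I4 mul r3 <- r2,r5: IF@5 ID@6 stall=2 (RAW on I3.r5 (WB@8)) EX@9 MEM@10 WB@11

Answer: 5 6 7 8 11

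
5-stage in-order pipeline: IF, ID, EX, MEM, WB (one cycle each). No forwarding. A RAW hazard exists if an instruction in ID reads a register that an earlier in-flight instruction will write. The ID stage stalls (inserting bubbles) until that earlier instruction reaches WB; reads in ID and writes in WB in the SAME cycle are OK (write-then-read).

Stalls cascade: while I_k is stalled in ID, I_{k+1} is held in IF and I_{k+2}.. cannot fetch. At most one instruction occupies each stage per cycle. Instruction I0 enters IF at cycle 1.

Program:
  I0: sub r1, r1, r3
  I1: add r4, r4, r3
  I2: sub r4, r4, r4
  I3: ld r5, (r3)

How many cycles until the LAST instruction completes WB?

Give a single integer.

I0 sub r1 <- r1,r3: IF@1 ID@2 stall=0 (-) EX@3 MEM@4 WB@5
I1 add r4 <- r4,r3: IF@2 ID@3 stall=0 (-) EX@4 MEM@5 WB@6
I2 sub r4 <- r4,r4: IF@3 ID@4 stall=2 (RAW on I1.r4 (WB@6)) EX@7 MEM@8 WB@9
I3 ld r5 <- r3: IF@4 ID@7 stall=0 (-) EX@8 MEM@9 WB@10

Answer: 10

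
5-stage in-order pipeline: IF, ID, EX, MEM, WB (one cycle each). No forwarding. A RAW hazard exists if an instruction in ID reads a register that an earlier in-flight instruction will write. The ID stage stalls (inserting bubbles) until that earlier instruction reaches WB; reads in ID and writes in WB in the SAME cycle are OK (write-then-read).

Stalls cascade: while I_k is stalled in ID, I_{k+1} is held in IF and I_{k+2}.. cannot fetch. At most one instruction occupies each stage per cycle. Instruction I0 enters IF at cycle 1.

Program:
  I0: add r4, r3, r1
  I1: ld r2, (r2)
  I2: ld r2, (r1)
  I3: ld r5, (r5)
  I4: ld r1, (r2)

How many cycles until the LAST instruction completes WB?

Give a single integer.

I0 add r4 <- r3,r1: IF@1 ID@2 stall=0 (-) EX@3 MEM@4 WB@5
I1 ld r2 <- r2: IF@2 ID@3 stall=0 (-) EX@4 MEM@5 WB@6
I2 ld r2 <- r1: IF@3 ID@4 stall=0 (-) EX@5 MEM@6 WB@7
I3 ld r5 <- r5: IF@4 ID@5 stall=0 (-) EX@6 MEM@7 WB@8
I4 ld r1 <- r2: IF@5 ID@6 stall=1 (RAW on I2.r2 (WB@7)) EX@8 MEM@9 WB@10

Answer: 10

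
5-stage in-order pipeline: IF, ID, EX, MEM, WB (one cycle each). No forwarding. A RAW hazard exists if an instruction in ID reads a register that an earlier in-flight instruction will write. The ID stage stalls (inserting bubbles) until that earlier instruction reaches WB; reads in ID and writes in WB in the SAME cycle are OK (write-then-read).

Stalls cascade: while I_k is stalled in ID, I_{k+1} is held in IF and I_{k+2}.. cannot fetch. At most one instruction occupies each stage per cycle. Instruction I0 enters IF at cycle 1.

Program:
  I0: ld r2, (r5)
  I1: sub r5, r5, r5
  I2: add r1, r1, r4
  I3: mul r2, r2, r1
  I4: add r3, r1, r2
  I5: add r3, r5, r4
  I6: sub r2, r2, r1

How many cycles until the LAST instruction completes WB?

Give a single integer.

I0 ld r2 <- r5: IF@1 ID@2 stall=0 (-) EX@3 MEM@4 WB@5
I1 sub r5 <- r5,r5: IF@2 ID@3 stall=0 (-) EX@4 MEM@5 WB@6
I2 add r1 <- r1,r4: IF@3 ID@4 stall=0 (-) EX@5 MEM@6 WB@7
I3 mul r2 <- r2,r1: IF@4 ID@5 stall=2 (RAW on I2.r1 (WB@7)) EX@8 MEM@9 WB@10
I4 add r3 <- r1,r2: IF@5 ID@8 stall=2 (RAW on I3.r2 (WB@10)) EX@11 MEM@12 WB@13
I5 add r3 <- r5,r4: IF@8 ID@11 stall=0 (-) EX@12 MEM@13 WB@14
I6 sub r2 <- r2,r1: IF@11 ID@12 stall=0 (-) EX@13 MEM@14 WB@15

Answer: 15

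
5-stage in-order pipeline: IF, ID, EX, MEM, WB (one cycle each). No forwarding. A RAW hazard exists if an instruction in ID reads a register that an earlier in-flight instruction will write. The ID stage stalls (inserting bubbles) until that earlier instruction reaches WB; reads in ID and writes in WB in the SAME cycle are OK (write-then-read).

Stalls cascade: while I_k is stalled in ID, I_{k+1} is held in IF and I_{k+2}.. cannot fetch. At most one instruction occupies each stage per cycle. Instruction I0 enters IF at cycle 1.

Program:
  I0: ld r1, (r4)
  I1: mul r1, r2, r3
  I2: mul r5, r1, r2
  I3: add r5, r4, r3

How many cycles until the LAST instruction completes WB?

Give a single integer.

I0 ld r1 <- r4: IF@1 ID@2 stall=0 (-) EX@3 MEM@4 WB@5
I1 mul r1 <- r2,r3: IF@2 ID@3 stall=0 (-) EX@4 MEM@5 WB@6
I2 mul r5 <- r1,r2: IF@3 ID@4 stall=2 (RAW on I1.r1 (WB@6)) EX@7 MEM@8 WB@9
I3 add r5 <- r4,r3: IF@4 ID@7 stall=0 (-) EX@8 MEM@9 WB@10

Answer: 10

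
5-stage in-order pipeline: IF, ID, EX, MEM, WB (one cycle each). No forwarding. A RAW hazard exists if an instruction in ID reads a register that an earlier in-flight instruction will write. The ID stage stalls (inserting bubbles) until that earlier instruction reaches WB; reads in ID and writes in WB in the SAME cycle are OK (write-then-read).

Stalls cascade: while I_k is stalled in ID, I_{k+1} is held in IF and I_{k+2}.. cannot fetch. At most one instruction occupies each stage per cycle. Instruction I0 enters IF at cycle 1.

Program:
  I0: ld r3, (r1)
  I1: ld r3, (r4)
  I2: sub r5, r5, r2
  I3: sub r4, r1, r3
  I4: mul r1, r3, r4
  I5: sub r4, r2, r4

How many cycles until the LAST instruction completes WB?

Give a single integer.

Answer: 13

Derivation:
I0 ld r3 <- r1: IF@1 ID@2 stall=0 (-) EX@3 MEM@4 WB@5
I1 ld r3 <- r4: IF@2 ID@3 stall=0 (-) EX@4 MEM@5 WB@6
I2 sub r5 <- r5,r2: IF@3 ID@4 stall=0 (-) EX@5 MEM@6 WB@7
I3 sub r4 <- r1,r3: IF@4 ID@5 stall=1 (RAW on I1.r3 (WB@6)) EX@7 MEM@8 WB@9
I4 mul r1 <- r3,r4: IF@5 ID@7 stall=2 (RAW on I3.r4 (WB@9)) EX@10 MEM@11 WB@12
I5 sub r4 <- r2,r4: IF@7 ID@10 stall=0 (-) EX@11 MEM@12 WB@13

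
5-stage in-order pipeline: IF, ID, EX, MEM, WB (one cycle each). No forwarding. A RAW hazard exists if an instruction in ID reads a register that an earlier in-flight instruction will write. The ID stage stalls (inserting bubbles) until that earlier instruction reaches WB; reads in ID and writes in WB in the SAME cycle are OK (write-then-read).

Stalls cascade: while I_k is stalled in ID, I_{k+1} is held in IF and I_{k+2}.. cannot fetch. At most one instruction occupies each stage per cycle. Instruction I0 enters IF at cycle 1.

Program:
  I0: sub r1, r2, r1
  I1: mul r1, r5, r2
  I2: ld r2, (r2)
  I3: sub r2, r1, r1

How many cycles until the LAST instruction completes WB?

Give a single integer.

I0 sub r1 <- r2,r1: IF@1 ID@2 stall=0 (-) EX@3 MEM@4 WB@5
I1 mul r1 <- r5,r2: IF@2 ID@3 stall=0 (-) EX@4 MEM@5 WB@6
I2 ld r2 <- r2: IF@3 ID@4 stall=0 (-) EX@5 MEM@6 WB@7
I3 sub r2 <- r1,r1: IF@4 ID@5 stall=1 (RAW on I1.r1 (WB@6)) EX@7 MEM@8 WB@9

Answer: 9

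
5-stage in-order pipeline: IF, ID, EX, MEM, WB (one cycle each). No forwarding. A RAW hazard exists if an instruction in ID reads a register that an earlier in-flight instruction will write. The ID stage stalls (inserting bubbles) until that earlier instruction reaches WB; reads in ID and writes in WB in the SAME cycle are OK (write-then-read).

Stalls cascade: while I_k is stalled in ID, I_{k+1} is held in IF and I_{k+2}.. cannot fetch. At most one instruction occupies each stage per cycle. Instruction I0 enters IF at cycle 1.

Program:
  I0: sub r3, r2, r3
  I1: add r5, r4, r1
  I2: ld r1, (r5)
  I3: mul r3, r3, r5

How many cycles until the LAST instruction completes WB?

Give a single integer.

Answer: 10

Derivation:
I0 sub r3 <- r2,r3: IF@1 ID@2 stall=0 (-) EX@3 MEM@4 WB@5
I1 add r5 <- r4,r1: IF@2 ID@3 stall=0 (-) EX@4 MEM@5 WB@6
I2 ld r1 <- r5: IF@3 ID@4 stall=2 (RAW on I1.r5 (WB@6)) EX@7 MEM@8 WB@9
I3 mul r3 <- r3,r5: IF@4 ID@7 stall=0 (-) EX@8 MEM@9 WB@10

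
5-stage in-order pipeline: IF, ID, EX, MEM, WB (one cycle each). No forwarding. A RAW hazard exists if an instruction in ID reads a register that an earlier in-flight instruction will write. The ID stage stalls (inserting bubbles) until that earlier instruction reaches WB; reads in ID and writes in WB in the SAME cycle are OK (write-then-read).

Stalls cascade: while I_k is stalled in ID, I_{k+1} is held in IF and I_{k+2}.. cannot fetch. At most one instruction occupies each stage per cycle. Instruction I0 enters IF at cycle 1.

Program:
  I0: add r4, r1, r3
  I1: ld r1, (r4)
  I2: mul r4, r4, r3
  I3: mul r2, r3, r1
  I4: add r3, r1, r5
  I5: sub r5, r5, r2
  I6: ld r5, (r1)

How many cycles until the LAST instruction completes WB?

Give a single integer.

Answer: 15

Derivation:
I0 add r4 <- r1,r3: IF@1 ID@2 stall=0 (-) EX@3 MEM@4 WB@5
I1 ld r1 <- r4: IF@2 ID@3 stall=2 (RAW on I0.r4 (WB@5)) EX@6 MEM@7 WB@8
I2 mul r4 <- r4,r3: IF@3 ID@6 stall=0 (-) EX@7 MEM@8 WB@9
I3 mul r2 <- r3,r1: IF@6 ID@7 stall=1 (RAW on I1.r1 (WB@8)) EX@9 MEM@10 WB@11
I4 add r3 <- r1,r5: IF@7 ID@9 stall=0 (-) EX@10 MEM@11 WB@12
I5 sub r5 <- r5,r2: IF@9 ID@10 stall=1 (RAW on I3.r2 (WB@11)) EX@12 MEM@13 WB@14
I6 ld r5 <- r1: IF@10 ID@12 stall=0 (-) EX@13 MEM@14 WB@15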